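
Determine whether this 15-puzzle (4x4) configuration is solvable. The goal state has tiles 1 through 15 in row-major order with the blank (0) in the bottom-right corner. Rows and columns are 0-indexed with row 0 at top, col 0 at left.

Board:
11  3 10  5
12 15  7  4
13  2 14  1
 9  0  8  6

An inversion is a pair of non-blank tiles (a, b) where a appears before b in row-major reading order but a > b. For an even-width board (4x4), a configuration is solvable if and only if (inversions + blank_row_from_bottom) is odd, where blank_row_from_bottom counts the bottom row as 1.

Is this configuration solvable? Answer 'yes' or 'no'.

Inversions: 58
Blank is in row 3 (0-indexed from top), which is row 1 counting from the bottom (bottom = 1).
58 + 1 = 59, which is odd, so the puzzle is solvable.

Answer: yes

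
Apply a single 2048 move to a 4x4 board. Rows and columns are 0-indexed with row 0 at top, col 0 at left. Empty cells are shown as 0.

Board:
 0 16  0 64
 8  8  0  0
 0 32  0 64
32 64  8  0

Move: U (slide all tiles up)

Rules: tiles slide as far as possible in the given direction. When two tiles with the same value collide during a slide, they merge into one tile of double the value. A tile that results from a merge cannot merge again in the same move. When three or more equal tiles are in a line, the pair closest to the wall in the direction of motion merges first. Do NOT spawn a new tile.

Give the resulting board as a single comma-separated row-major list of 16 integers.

Answer: 8, 16, 8, 128, 32, 8, 0, 0, 0, 32, 0, 0, 0, 64, 0, 0

Derivation:
Slide up:
col 0: [0, 8, 0, 32] -> [8, 32, 0, 0]
col 1: [16, 8, 32, 64] -> [16, 8, 32, 64]
col 2: [0, 0, 0, 8] -> [8, 0, 0, 0]
col 3: [64, 0, 64, 0] -> [128, 0, 0, 0]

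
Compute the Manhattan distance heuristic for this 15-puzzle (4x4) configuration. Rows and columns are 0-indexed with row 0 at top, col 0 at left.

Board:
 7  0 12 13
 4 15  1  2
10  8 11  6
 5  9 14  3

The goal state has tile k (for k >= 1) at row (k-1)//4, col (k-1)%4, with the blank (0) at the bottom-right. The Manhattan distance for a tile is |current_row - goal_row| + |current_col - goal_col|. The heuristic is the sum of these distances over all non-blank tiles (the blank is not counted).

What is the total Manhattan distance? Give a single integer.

Answer: 41

Derivation:
Tile 7: (0,0)->(1,2) = 3
Tile 12: (0,2)->(2,3) = 3
Tile 13: (0,3)->(3,0) = 6
Tile 4: (1,0)->(0,3) = 4
Tile 15: (1,1)->(3,2) = 3
Tile 1: (1,2)->(0,0) = 3
Tile 2: (1,3)->(0,1) = 3
Tile 10: (2,0)->(2,1) = 1
Tile 8: (2,1)->(1,3) = 3
Tile 11: (2,2)->(2,2) = 0
Tile 6: (2,3)->(1,1) = 3
Tile 5: (3,0)->(1,0) = 2
Tile 9: (3,1)->(2,0) = 2
Tile 14: (3,2)->(3,1) = 1
Tile 3: (3,3)->(0,2) = 4
Sum: 3 + 3 + 6 + 4 + 3 + 3 + 3 + 1 + 3 + 0 + 3 + 2 + 2 + 1 + 4 = 41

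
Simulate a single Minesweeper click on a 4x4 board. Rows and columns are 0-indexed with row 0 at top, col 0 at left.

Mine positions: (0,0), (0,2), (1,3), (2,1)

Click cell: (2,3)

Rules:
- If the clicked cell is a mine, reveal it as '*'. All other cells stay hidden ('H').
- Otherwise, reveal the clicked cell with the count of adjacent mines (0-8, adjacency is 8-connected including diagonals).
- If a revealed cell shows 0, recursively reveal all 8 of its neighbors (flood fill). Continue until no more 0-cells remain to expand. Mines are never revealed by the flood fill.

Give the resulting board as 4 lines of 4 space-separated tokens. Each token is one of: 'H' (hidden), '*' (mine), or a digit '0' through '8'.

H H H H
H H H H
H H H 1
H H H H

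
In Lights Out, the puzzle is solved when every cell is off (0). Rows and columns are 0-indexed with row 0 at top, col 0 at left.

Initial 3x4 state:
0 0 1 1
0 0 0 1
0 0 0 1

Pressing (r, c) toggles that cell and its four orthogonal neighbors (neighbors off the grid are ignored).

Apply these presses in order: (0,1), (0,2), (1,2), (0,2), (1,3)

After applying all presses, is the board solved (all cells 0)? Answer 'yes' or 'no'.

Answer: no

Derivation:
After press 1 at (0,1):
1 1 0 1
0 1 0 1
0 0 0 1

After press 2 at (0,2):
1 0 1 0
0 1 1 1
0 0 0 1

After press 3 at (1,2):
1 0 0 0
0 0 0 0
0 0 1 1

After press 4 at (0,2):
1 1 1 1
0 0 1 0
0 0 1 1

After press 5 at (1,3):
1 1 1 0
0 0 0 1
0 0 1 0

Lights still on: 5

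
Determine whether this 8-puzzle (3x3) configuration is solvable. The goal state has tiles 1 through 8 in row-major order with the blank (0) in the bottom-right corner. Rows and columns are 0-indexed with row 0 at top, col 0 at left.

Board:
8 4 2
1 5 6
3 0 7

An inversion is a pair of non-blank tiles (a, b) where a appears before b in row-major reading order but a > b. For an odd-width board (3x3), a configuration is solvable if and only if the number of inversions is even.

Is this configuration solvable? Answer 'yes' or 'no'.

Answer: no

Derivation:
Inversions (pairs i<j in row-major order where tile[i] > tile[j] > 0): 13
13 is odd, so the puzzle is not solvable.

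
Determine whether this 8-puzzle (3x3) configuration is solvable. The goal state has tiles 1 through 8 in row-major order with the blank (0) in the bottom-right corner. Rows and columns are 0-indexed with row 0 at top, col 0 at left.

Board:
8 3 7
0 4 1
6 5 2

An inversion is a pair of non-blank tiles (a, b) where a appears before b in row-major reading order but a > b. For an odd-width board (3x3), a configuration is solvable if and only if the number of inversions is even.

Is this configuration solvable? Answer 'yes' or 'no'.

Inversions (pairs i<j in row-major order where tile[i] > tile[j] > 0): 19
19 is odd, so the puzzle is not solvable.

Answer: no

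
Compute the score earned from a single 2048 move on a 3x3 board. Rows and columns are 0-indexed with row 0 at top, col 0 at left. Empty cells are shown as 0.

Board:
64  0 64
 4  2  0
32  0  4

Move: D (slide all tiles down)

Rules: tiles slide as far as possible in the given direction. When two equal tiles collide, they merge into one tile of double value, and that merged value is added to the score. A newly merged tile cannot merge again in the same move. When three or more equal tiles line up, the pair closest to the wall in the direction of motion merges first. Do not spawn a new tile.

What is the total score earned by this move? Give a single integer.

Answer: 0

Derivation:
Slide down:
col 0: [64, 4, 32] -> [64, 4, 32]  score +0 (running 0)
col 1: [0, 2, 0] -> [0, 0, 2]  score +0 (running 0)
col 2: [64, 0, 4] -> [0, 64, 4]  score +0 (running 0)
Board after move:
64  0  0
 4  0 64
32  2  4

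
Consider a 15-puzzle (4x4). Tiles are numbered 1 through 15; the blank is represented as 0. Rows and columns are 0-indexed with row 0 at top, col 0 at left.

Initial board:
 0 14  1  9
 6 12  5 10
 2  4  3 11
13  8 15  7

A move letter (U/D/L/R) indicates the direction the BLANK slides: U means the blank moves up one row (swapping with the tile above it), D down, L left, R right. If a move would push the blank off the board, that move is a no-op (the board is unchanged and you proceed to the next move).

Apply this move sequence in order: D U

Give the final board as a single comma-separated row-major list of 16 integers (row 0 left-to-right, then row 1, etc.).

Answer: 0, 14, 1, 9, 6, 12, 5, 10, 2, 4, 3, 11, 13, 8, 15, 7

Derivation:
After move 1 (D):
 6 14  1  9
 0 12  5 10
 2  4  3 11
13  8 15  7

After move 2 (U):
 0 14  1  9
 6 12  5 10
 2  4  3 11
13  8 15  7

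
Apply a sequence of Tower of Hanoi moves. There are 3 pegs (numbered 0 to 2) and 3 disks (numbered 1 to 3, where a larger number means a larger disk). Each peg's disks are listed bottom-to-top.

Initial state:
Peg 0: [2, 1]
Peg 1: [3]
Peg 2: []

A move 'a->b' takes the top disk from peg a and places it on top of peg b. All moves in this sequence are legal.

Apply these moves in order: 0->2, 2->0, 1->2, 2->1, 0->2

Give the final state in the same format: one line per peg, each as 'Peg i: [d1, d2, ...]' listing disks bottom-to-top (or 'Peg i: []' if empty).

After move 1 (0->2):
Peg 0: [2]
Peg 1: [3]
Peg 2: [1]

After move 2 (2->0):
Peg 0: [2, 1]
Peg 1: [3]
Peg 2: []

After move 3 (1->2):
Peg 0: [2, 1]
Peg 1: []
Peg 2: [3]

After move 4 (2->1):
Peg 0: [2, 1]
Peg 1: [3]
Peg 2: []

After move 5 (0->2):
Peg 0: [2]
Peg 1: [3]
Peg 2: [1]

Answer: Peg 0: [2]
Peg 1: [3]
Peg 2: [1]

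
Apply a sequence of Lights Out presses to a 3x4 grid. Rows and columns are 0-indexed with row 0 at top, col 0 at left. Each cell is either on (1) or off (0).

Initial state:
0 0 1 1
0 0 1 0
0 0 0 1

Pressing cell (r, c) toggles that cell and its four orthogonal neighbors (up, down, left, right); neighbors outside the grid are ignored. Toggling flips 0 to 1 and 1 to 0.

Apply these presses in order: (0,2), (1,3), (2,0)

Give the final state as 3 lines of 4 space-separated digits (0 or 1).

After press 1 at (0,2):
0 1 0 0
0 0 0 0
0 0 0 1

After press 2 at (1,3):
0 1 0 1
0 0 1 1
0 0 0 0

After press 3 at (2,0):
0 1 0 1
1 0 1 1
1 1 0 0

Answer: 0 1 0 1
1 0 1 1
1 1 0 0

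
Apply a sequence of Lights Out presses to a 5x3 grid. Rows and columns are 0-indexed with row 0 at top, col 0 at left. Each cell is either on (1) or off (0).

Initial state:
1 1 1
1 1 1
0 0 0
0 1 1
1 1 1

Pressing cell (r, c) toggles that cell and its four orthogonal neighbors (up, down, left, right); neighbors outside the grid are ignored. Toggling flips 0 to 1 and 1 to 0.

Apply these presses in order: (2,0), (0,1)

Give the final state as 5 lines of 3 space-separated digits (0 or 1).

Answer: 0 0 0
0 0 1
1 1 0
1 1 1
1 1 1

Derivation:
After press 1 at (2,0):
1 1 1
0 1 1
1 1 0
1 1 1
1 1 1

After press 2 at (0,1):
0 0 0
0 0 1
1 1 0
1 1 1
1 1 1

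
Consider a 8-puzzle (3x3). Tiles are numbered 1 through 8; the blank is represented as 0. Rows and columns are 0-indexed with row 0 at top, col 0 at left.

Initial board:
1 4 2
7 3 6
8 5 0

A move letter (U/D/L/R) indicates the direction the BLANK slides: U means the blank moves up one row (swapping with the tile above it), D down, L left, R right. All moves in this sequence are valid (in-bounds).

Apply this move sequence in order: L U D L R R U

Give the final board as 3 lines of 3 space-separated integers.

After move 1 (L):
1 4 2
7 3 6
8 0 5

After move 2 (U):
1 4 2
7 0 6
8 3 5

After move 3 (D):
1 4 2
7 3 6
8 0 5

After move 4 (L):
1 4 2
7 3 6
0 8 5

After move 5 (R):
1 4 2
7 3 6
8 0 5

After move 6 (R):
1 4 2
7 3 6
8 5 0

After move 7 (U):
1 4 2
7 3 0
8 5 6

Answer: 1 4 2
7 3 0
8 5 6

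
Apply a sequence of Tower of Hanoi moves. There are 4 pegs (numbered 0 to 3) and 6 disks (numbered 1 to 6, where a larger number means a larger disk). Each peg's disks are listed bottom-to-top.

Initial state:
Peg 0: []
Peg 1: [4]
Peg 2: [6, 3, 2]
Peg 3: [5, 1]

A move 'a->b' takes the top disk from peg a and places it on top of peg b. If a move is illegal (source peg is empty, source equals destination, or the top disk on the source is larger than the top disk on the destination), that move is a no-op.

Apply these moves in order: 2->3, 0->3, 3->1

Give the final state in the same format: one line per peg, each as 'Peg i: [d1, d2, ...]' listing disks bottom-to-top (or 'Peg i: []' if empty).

After move 1 (2->3):
Peg 0: []
Peg 1: [4]
Peg 2: [6, 3, 2]
Peg 3: [5, 1]

After move 2 (0->3):
Peg 0: []
Peg 1: [4]
Peg 2: [6, 3, 2]
Peg 3: [5, 1]

After move 3 (3->1):
Peg 0: []
Peg 1: [4, 1]
Peg 2: [6, 3, 2]
Peg 3: [5]

Answer: Peg 0: []
Peg 1: [4, 1]
Peg 2: [6, 3, 2]
Peg 3: [5]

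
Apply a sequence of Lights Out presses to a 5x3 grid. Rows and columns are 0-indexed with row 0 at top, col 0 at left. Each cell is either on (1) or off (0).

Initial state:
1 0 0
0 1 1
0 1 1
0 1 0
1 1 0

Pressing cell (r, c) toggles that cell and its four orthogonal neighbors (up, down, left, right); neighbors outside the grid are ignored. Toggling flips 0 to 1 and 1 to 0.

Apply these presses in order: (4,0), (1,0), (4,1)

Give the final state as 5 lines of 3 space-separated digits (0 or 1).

After press 1 at (4,0):
1 0 0
0 1 1
0 1 1
1 1 0
0 0 0

After press 2 at (1,0):
0 0 0
1 0 1
1 1 1
1 1 0
0 0 0

After press 3 at (4,1):
0 0 0
1 0 1
1 1 1
1 0 0
1 1 1

Answer: 0 0 0
1 0 1
1 1 1
1 0 0
1 1 1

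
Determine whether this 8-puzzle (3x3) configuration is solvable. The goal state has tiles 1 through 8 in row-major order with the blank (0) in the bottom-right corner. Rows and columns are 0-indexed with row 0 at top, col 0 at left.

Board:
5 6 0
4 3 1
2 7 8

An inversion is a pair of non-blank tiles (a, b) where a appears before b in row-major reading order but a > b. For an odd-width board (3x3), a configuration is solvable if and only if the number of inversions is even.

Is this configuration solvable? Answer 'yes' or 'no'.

Answer: no

Derivation:
Inversions (pairs i<j in row-major order where tile[i] > tile[j] > 0): 13
13 is odd, so the puzzle is not solvable.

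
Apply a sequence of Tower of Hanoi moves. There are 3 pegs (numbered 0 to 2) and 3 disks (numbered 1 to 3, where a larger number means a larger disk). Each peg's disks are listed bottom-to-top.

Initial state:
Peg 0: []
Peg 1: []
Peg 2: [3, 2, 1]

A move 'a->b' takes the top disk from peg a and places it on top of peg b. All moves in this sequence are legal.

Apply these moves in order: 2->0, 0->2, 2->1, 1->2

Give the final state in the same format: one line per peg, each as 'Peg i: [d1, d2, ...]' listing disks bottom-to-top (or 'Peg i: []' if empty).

After move 1 (2->0):
Peg 0: [1]
Peg 1: []
Peg 2: [3, 2]

After move 2 (0->2):
Peg 0: []
Peg 1: []
Peg 2: [3, 2, 1]

After move 3 (2->1):
Peg 0: []
Peg 1: [1]
Peg 2: [3, 2]

After move 4 (1->2):
Peg 0: []
Peg 1: []
Peg 2: [3, 2, 1]

Answer: Peg 0: []
Peg 1: []
Peg 2: [3, 2, 1]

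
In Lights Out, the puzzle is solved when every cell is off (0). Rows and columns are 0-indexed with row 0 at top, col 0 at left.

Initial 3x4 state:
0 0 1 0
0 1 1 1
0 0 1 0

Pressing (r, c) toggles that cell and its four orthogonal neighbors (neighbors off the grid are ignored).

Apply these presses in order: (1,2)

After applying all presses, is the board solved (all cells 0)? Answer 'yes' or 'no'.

Answer: yes

Derivation:
After press 1 at (1,2):
0 0 0 0
0 0 0 0
0 0 0 0

Lights still on: 0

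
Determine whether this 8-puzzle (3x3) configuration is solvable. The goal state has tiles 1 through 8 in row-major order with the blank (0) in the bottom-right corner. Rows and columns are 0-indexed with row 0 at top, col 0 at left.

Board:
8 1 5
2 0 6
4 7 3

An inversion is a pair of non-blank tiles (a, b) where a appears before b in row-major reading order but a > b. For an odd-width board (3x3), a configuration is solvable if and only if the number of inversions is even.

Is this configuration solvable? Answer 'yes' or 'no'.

Inversions (pairs i<j in row-major order where tile[i] > tile[j] > 0): 14
14 is even, so the puzzle is solvable.

Answer: yes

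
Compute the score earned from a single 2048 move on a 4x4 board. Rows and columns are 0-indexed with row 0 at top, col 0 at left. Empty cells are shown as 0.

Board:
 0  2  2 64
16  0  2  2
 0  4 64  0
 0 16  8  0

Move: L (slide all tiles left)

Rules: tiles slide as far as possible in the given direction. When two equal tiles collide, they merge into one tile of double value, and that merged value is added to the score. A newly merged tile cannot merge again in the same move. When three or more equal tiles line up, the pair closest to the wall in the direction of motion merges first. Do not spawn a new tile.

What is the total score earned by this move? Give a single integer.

Slide left:
row 0: [0, 2, 2, 64] -> [4, 64, 0, 0]  score +4 (running 4)
row 1: [16, 0, 2, 2] -> [16, 4, 0, 0]  score +4 (running 8)
row 2: [0, 4, 64, 0] -> [4, 64, 0, 0]  score +0 (running 8)
row 3: [0, 16, 8, 0] -> [16, 8, 0, 0]  score +0 (running 8)
Board after move:
 4 64  0  0
16  4  0  0
 4 64  0  0
16  8  0  0

Answer: 8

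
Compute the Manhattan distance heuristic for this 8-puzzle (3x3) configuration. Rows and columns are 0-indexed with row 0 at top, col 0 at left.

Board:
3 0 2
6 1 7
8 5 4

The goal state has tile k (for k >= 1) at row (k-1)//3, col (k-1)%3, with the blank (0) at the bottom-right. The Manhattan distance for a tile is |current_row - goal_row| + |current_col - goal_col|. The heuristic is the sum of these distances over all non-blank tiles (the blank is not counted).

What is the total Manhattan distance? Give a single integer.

Tile 3: at (0,0), goal (0,2), distance |0-0|+|0-2| = 2
Tile 2: at (0,2), goal (0,1), distance |0-0|+|2-1| = 1
Tile 6: at (1,0), goal (1,2), distance |1-1|+|0-2| = 2
Tile 1: at (1,1), goal (0,0), distance |1-0|+|1-0| = 2
Tile 7: at (1,2), goal (2,0), distance |1-2|+|2-0| = 3
Tile 8: at (2,0), goal (2,1), distance |2-2|+|0-1| = 1
Tile 5: at (2,1), goal (1,1), distance |2-1|+|1-1| = 1
Tile 4: at (2,2), goal (1,0), distance |2-1|+|2-0| = 3
Sum: 2 + 1 + 2 + 2 + 3 + 1 + 1 + 3 = 15

Answer: 15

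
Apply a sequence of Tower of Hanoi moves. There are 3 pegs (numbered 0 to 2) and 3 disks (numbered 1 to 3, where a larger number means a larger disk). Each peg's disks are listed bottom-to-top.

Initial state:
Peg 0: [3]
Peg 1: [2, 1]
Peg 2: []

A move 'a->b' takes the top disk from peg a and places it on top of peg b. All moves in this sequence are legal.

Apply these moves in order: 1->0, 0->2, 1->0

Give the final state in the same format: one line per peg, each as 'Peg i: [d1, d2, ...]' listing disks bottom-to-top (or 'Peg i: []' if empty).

After move 1 (1->0):
Peg 0: [3, 1]
Peg 1: [2]
Peg 2: []

After move 2 (0->2):
Peg 0: [3]
Peg 1: [2]
Peg 2: [1]

After move 3 (1->0):
Peg 0: [3, 2]
Peg 1: []
Peg 2: [1]

Answer: Peg 0: [3, 2]
Peg 1: []
Peg 2: [1]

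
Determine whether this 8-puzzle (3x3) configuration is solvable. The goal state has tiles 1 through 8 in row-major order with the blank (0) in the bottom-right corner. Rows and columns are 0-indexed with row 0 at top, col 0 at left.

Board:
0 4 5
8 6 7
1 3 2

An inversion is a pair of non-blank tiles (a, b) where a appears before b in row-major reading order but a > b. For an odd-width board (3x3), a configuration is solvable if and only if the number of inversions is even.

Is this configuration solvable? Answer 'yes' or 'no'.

Inversions (pairs i<j in row-major order where tile[i] > tile[j] > 0): 18
18 is even, so the puzzle is solvable.

Answer: yes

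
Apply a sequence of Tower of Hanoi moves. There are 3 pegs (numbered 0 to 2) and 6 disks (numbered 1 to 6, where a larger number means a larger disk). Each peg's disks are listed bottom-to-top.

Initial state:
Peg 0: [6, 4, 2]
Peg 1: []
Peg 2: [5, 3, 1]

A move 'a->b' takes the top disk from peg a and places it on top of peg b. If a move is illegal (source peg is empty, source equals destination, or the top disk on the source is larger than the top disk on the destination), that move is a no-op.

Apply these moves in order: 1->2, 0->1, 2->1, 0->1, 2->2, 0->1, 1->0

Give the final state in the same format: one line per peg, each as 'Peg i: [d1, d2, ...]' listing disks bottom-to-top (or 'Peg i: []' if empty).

After move 1 (1->2):
Peg 0: [6, 4, 2]
Peg 1: []
Peg 2: [5, 3, 1]

After move 2 (0->1):
Peg 0: [6, 4]
Peg 1: [2]
Peg 2: [5, 3, 1]

After move 3 (2->1):
Peg 0: [6, 4]
Peg 1: [2, 1]
Peg 2: [5, 3]

After move 4 (0->1):
Peg 0: [6, 4]
Peg 1: [2, 1]
Peg 2: [5, 3]

After move 5 (2->2):
Peg 0: [6, 4]
Peg 1: [2, 1]
Peg 2: [5, 3]

After move 6 (0->1):
Peg 0: [6, 4]
Peg 1: [2, 1]
Peg 2: [5, 3]

After move 7 (1->0):
Peg 0: [6, 4, 1]
Peg 1: [2]
Peg 2: [5, 3]

Answer: Peg 0: [6, 4, 1]
Peg 1: [2]
Peg 2: [5, 3]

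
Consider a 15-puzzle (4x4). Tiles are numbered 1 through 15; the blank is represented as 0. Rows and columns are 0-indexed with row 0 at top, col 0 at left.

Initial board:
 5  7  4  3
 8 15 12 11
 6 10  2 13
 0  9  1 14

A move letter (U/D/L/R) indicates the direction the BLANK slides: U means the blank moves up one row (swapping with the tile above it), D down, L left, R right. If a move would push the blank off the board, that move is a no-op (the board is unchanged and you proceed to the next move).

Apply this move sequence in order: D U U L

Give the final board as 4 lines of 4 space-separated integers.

Answer:  5  7  4  3
 0 15 12 11
 8 10  2 13
 6  9  1 14

Derivation:
After move 1 (D):
 5  7  4  3
 8 15 12 11
 6 10  2 13
 0  9  1 14

After move 2 (U):
 5  7  4  3
 8 15 12 11
 0 10  2 13
 6  9  1 14

After move 3 (U):
 5  7  4  3
 0 15 12 11
 8 10  2 13
 6  9  1 14

After move 4 (L):
 5  7  4  3
 0 15 12 11
 8 10  2 13
 6  9  1 14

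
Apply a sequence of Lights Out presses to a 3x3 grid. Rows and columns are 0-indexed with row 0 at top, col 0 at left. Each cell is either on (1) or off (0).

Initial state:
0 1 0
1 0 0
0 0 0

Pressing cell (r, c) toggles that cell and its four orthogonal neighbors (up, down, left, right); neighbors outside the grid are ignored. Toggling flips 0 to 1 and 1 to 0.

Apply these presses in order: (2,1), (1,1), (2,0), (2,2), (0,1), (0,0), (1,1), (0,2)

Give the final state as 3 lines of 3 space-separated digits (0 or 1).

Answer: 0 0 0
1 0 0
0 1 0

Derivation:
After press 1 at (2,1):
0 1 0
1 1 0
1 1 1

After press 2 at (1,1):
0 0 0
0 0 1
1 0 1

After press 3 at (2,0):
0 0 0
1 0 1
0 1 1

After press 4 at (2,2):
0 0 0
1 0 0
0 0 0

After press 5 at (0,1):
1 1 1
1 1 0
0 0 0

After press 6 at (0,0):
0 0 1
0 1 0
0 0 0

After press 7 at (1,1):
0 1 1
1 0 1
0 1 0

After press 8 at (0,2):
0 0 0
1 0 0
0 1 0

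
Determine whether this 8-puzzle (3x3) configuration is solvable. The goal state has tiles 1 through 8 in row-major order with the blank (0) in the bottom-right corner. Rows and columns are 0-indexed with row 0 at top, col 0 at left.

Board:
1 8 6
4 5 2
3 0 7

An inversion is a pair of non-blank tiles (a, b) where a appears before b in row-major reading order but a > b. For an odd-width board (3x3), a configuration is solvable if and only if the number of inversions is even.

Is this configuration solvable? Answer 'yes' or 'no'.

Inversions (pairs i<j in row-major order where tile[i] > tile[j] > 0): 14
14 is even, so the puzzle is solvable.

Answer: yes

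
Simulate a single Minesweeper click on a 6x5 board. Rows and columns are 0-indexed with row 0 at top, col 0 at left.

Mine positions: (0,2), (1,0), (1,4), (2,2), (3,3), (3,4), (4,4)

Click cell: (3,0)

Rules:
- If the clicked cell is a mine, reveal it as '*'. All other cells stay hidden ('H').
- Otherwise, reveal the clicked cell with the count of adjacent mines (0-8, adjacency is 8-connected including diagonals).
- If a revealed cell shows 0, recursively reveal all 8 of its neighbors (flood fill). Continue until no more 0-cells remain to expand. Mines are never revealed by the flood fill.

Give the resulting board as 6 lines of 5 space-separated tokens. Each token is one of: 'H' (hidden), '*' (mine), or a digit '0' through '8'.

H H H H H
H H H H H
1 2 H H H
0 1 2 H H
0 0 1 3 H
0 0 0 1 H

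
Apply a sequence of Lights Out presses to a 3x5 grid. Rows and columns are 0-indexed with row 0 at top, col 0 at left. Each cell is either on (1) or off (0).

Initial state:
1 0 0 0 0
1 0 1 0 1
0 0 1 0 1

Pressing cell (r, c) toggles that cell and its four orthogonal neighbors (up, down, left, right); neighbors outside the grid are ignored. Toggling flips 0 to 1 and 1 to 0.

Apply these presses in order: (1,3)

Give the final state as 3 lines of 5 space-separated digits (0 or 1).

After press 1 at (1,3):
1 0 0 1 0
1 0 0 1 0
0 0 1 1 1

Answer: 1 0 0 1 0
1 0 0 1 0
0 0 1 1 1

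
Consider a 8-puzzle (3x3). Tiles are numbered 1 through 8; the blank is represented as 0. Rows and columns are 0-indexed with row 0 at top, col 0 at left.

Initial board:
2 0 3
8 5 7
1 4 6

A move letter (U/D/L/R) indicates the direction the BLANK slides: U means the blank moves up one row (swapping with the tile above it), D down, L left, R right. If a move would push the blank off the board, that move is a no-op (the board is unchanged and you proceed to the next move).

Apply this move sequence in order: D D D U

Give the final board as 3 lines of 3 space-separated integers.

After move 1 (D):
2 5 3
8 0 7
1 4 6

After move 2 (D):
2 5 3
8 4 7
1 0 6

After move 3 (D):
2 5 3
8 4 7
1 0 6

After move 4 (U):
2 5 3
8 0 7
1 4 6

Answer: 2 5 3
8 0 7
1 4 6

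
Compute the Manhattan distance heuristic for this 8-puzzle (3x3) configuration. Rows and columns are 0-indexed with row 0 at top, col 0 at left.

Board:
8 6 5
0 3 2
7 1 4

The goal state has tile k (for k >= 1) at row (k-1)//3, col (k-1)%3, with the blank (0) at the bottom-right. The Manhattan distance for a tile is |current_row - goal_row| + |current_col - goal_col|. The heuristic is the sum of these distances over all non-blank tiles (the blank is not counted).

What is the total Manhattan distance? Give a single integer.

Answer: 17

Derivation:
Tile 8: at (0,0), goal (2,1), distance |0-2|+|0-1| = 3
Tile 6: at (0,1), goal (1,2), distance |0-1|+|1-2| = 2
Tile 5: at (0,2), goal (1,1), distance |0-1|+|2-1| = 2
Tile 3: at (1,1), goal (0,2), distance |1-0|+|1-2| = 2
Tile 2: at (1,2), goal (0,1), distance |1-0|+|2-1| = 2
Tile 7: at (2,0), goal (2,0), distance |2-2|+|0-0| = 0
Tile 1: at (2,1), goal (0,0), distance |2-0|+|1-0| = 3
Tile 4: at (2,2), goal (1,0), distance |2-1|+|2-0| = 3
Sum: 3 + 2 + 2 + 2 + 2 + 0 + 3 + 3 = 17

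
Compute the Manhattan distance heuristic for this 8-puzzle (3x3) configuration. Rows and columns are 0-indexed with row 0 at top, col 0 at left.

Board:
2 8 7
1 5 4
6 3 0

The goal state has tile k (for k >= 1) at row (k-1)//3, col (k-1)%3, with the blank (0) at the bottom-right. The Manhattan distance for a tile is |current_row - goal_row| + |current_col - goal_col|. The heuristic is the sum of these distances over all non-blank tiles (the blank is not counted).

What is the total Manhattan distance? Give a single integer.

Answer: 16

Derivation:
Tile 2: at (0,0), goal (0,1), distance |0-0|+|0-1| = 1
Tile 8: at (0,1), goal (2,1), distance |0-2|+|1-1| = 2
Tile 7: at (0,2), goal (2,0), distance |0-2|+|2-0| = 4
Tile 1: at (1,0), goal (0,0), distance |1-0|+|0-0| = 1
Tile 5: at (1,1), goal (1,1), distance |1-1|+|1-1| = 0
Tile 4: at (1,2), goal (1,0), distance |1-1|+|2-0| = 2
Tile 6: at (2,0), goal (1,2), distance |2-1|+|0-2| = 3
Tile 3: at (2,1), goal (0,2), distance |2-0|+|1-2| = 3
Sum: 1 + 2 + 4 + 1 + 0 + 2 + 3 + 3 = 16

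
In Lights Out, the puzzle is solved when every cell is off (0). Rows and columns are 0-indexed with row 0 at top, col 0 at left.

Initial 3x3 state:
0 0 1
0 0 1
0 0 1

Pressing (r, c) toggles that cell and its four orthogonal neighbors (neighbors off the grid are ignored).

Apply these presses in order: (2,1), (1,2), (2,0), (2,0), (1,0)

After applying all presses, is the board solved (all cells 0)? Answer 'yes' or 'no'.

After press 1 at (2,1):
0 0 1
0 1 1
1 1 0

After press 2 at (1,2):
0 0 0
0 0 0
1 1 1

After press 3 at (2,0):
0 0 0
1 0 0
0 0 1

After press 4 at (2,0):
0 0 0
0 0 0
1 1 1

After press 5 at (1,0):
1 0 0
1 1 0
0 1 1

Lights still on: 5

Answer: no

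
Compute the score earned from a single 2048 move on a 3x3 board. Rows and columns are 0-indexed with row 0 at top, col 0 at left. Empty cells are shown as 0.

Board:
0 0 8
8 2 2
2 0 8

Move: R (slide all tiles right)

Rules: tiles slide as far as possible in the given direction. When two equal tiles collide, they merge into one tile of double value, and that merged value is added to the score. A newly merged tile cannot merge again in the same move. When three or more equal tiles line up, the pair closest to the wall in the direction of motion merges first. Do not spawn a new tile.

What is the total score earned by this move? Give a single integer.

Answer: 4

Derivation:
Slide right:
row 0: [0, 0, 8] -> [0, 0, 8]  score +0 (running 0)
row 1: [8, 2, 2] -> [0, 8, 4]  score +4 (running 4)
row 2: [2, 0, 8] -> [0, 2, 8]  score +0 (running 4)
Board after move:
0 0 8
0 8 4
0 2 8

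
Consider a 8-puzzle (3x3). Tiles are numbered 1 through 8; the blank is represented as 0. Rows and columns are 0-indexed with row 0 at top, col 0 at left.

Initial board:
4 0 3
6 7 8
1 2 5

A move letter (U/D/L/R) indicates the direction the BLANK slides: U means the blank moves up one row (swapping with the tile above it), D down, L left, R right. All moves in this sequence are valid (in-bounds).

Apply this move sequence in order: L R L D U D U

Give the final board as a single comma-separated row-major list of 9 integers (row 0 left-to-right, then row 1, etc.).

Answer: 0, 4, 3, 6, 7, 8, 1, 2, 5

Derivation:
After move 1 (L):
0 4 3
6 7 8
1 2 5

After move 2 (R):
4 0 3
6 7 8
1 2 5

After move 3 (L):
0 4 3
6 7 8
1 2 5

After move 4 (D):
6 4 3
0 7 8
1 2 5

After move 5 (U):
0 4 3
6 7 8
1 2 5

After move 6 (D):
6 4 3
0 7 8
1 2 5

After move 7 (U):
0 4 3
6 7 8
1 2 5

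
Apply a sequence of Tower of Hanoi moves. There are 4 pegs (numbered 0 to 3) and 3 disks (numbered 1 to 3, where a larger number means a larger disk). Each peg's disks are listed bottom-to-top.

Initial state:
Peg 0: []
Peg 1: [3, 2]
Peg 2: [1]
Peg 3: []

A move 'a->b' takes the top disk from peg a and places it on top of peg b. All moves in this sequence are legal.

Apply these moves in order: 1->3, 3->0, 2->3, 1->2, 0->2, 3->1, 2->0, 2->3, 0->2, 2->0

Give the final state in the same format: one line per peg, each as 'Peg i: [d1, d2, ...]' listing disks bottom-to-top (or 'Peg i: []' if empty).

Answer: Peg 0: [2]
Peg 1: [1]
Peg 2: []
Peg 3: [3]

Derivation:
After move 1 (1->3):
Peg 0: []
Peg 1: [3]
Peg 2: [1]
Peg 3: [2]

After move 2 (3->0):
Peg 0: [2]
Peg 1: [3]
Peg 2: [1]
Peg 3: []

After move 3 (2->3):
Peg 0: [2]
Peg 1: [3]
Peg 2: []
Peg 3: [1]

After move 4 (1->2):
Peg 0: [2]
Peg 1: []
Peg 2: [3]
Peg 3: [1]

After move 5 (0->2):
Peg 0: []
Peg 1: []
Peg 2: [3, 2]
Peg 3: [1]

After move 6 (3->1):
Peg 0: []
Peg 1: [1]
Peg 2: [3, 2]
Peg 3: []

After move 7 (2->0):
Peg 0: [2]
Peg 1: [1]
Peg 2: [3]
Peg 3: []

After move 8 (2->3):
Peg 0: [2]
Peg 1: [1]
Peg 2: []
Peg 3: [3]

After move 9 (0->2):
Peg 0: []
Peg 1: [1]
Peg 2: [2]
Peg 3: [3]

After move 10 (2->0):
Peg 0: [2]
Peg 1: [1]
Peg 2: []
Peg 3: [3]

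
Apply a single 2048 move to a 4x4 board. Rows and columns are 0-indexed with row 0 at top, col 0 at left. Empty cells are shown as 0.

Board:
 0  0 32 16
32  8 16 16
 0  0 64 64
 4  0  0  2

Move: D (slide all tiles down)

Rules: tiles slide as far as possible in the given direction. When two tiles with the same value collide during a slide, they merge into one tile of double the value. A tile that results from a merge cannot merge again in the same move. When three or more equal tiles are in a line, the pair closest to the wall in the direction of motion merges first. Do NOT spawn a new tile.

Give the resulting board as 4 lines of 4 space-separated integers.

Slide down:
col 0: [0, 32, 0, 4] -> [0, 0, 32, 4]
col 1: [0, 8, 0, 0] -> [0, 0, 0, 8]
col 2: [32, 16, 64, 0] -> [0, 32, 16, 64]
col 3: [16, 16, 64, 2] -> [0, 32, 64, 2]

Answer:  0  0  0  0
 0  0 32 32
32  0 16 64
 4  8 64  2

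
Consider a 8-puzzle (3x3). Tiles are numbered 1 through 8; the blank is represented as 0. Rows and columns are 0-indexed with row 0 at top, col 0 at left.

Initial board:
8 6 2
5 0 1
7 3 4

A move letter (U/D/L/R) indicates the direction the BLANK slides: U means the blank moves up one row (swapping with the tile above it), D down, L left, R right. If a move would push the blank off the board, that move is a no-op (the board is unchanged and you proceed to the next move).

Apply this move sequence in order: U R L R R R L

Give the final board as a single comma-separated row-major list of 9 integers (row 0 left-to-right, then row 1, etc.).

After move 1 (U):
8 0 2
5 6 1
7 3 4

After move 2 (R):
8 2 0
5 6 1
7 3 4

After move 3 (L):
8 0 2
5 6 1
7 3 4

After move 4 (R):
8 2 0
5 6 1
7 3 4

After move 5 (R):
8 2 0
5 6 1
7 3 4

After move 6 (R):
8 2 0
5 6 1
7 3 4

After move 7 (L):
8 0 2
5 6 1
7 3 4

Answer: 8, 0, 2, 5, 6, 1, 7, 3, 4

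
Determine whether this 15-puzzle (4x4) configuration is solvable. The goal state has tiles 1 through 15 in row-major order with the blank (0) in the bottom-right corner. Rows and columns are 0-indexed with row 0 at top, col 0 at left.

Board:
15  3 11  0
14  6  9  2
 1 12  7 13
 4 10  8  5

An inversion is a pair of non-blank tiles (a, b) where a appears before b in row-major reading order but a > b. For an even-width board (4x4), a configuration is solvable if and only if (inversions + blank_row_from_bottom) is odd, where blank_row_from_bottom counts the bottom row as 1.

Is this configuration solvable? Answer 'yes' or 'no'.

Inversions: 61
Blank is in row 0 (0-indexed from top), which is row 4 counting from the bottom (bottom = 1).
61 + 4 = 65, which is odd, so the puzzle is solvable.

Answer: yes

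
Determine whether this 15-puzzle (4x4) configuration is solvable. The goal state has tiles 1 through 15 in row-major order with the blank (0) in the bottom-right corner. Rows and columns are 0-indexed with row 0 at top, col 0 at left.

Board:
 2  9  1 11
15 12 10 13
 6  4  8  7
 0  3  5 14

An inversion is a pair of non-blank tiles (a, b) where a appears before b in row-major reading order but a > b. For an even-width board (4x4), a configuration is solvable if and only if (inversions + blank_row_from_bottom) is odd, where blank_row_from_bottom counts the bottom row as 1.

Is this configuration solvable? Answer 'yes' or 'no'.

Inversions: 53
Blank is in row 3 (0-indexed from top), which is row 1 counting from the bottom (bottom = 1).
53 + 1 = 54, which is even, so the puzzle is not solvable.

Answer: no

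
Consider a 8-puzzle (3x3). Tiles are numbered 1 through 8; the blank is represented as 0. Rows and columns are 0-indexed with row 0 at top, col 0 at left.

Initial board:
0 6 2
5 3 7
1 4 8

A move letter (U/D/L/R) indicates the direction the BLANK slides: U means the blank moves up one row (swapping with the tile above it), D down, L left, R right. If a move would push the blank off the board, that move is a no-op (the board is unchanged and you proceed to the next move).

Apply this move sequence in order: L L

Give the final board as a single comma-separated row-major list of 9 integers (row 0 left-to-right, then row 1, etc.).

After move 1 (L):
0 6 2
5 3 7
1 4 8

After move 2 (L):
0 6 2
5 3 7
1 4 8

Answer: 0, 6, 2, 5, 3, 7, 1, 4, 8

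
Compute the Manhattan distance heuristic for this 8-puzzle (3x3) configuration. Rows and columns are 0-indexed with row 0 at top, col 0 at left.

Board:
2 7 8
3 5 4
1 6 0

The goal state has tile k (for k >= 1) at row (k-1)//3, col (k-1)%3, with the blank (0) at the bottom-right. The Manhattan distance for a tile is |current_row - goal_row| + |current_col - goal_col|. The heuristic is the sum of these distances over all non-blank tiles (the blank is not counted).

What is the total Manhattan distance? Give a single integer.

Tile 2: (0,0)->(0,1) = 1
Tile 7: (0,1)->(2,0) = 3
Tile 8: (0,2)->(2,1) = 3
Tile 3: (1,0)->(0,2) = 3
Tile 5: (1,1)->(1,1) = 0
Tile 4: (1,2)->(1,0) = 2
Tile 1: (2,0)->(0,0) = 2
Tile 6: (2,1)->(1,2) = 2
Sum: 1 + 3 + 3 + 3 + 0 + 2 + 2 + 2 = 16

Answer: 16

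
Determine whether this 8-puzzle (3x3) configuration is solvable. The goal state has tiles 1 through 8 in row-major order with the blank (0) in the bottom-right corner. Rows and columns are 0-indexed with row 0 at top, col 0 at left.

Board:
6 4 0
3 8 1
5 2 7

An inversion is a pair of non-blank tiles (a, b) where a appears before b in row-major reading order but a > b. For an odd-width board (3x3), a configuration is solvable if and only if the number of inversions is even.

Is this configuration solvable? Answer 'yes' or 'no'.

Inversions (pairs i<j in row-major order where tile[i] > tile[j] > 0): 15
15 is odd, so the puzzle is not solvable.

Answer: no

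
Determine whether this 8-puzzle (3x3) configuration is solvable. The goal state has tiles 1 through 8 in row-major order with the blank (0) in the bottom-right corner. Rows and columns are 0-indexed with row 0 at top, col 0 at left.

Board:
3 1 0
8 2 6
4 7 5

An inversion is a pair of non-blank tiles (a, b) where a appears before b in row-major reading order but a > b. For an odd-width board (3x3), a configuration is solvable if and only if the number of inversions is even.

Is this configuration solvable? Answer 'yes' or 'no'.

Answer: yes

Derivation:
Inversions (pairs i<j in row-major order where tile[i] > tile[j] > 0): 10
10 is even, so the puzzle is solvable.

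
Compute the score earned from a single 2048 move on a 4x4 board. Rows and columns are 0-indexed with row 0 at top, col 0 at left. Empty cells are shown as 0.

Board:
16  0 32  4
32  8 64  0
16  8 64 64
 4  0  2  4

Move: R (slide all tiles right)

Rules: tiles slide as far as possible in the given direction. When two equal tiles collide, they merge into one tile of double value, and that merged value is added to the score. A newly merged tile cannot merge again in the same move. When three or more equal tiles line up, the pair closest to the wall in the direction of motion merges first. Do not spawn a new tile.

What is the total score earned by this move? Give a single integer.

Slide right:
row 0: [16, 0, 32, 4] -> [0, 16, 32, 4]  score +0 (running 0)
row 1: [32, 8, 64, 0] -> [0, 32, 8, 64]  score +0 (running 0)
row 2: [16, 8, 64, 64] -> [0, 16, 8, 128]  score +128 (running 128)
row 3: [4, 0, 2, 4] -> [0, 4, 2, 4]  score +0 (running 128)
Board after move:
  0  16  32   4
  0  32   8  64
  0  16   8 128
  0   4   2   4

Answer: 128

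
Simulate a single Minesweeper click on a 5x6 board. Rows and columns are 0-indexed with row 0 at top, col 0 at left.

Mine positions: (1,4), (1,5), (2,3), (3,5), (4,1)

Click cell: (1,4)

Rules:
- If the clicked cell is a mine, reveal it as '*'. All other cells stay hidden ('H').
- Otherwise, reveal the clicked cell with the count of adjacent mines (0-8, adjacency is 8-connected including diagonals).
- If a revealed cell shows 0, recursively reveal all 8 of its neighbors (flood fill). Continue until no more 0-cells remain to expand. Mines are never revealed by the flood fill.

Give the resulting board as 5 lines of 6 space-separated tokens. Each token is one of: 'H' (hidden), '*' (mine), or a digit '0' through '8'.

H H H H H H
H H H H * H
H H H H H H
H H H H H H
H H H H H H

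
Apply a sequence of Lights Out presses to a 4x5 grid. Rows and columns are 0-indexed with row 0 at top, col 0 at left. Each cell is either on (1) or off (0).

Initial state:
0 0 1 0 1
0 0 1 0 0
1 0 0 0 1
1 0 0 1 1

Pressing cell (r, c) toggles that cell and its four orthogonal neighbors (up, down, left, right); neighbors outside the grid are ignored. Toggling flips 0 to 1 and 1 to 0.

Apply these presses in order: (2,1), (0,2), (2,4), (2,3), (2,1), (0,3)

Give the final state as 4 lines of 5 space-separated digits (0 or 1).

Answer: 0 1 1 0 0
0 0 0 0 1
1 0 1 0 1
1 0 0 0 0

Derivation:
After press 1 at (2,1):
0 0 1 0 1
0 1 1 0 0
0 1 1 0 1
1 1 0 1 1

After press 2 at (0,2):
0 1 0 1 1
0 1 0 0 0
0 1 1 0 1
1 1 0 1 1

After press 3 at (2,4):
0 1 0 1 1
0 1 0 0 1
0 1 1 1 0
1 1 0 1 0

After press 4 at (2,3):
0 1 0 1 1
0 1 0 1 1
0 1 0 0 1
1 1 0 0 0

After press 5 at (2,1):
0 1 0 1 1
0 0 0 1 1
1 0 1 0 1
1 0 0 0 0

After press 6 at (0,3):
0 1 1 0 0
0 0 0 0 1
1 0 1 0 1
1 0 0 0 0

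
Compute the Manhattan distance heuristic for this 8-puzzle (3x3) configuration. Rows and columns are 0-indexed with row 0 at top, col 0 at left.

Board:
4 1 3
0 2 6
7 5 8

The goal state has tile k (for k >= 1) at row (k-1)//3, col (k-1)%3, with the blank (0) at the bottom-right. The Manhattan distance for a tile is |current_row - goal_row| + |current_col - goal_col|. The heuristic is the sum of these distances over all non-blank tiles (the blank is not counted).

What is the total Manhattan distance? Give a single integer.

Tile 4: at (0,0), goal (1,0), distance |0-1|+|0-0| = 1
Tile 1: at (0,1), goal (0,0), distance |0-0|+|1-0| = 1
Tile 3: at (0,2), goal (0,2), distance |0-0|+|2-2| = 0
Tile 2: at (1,1), goal (0,1), distance |1-0|+|1-1| = 1
Tile 6: at (1,2), goal (1,2), distance |1-1|+|2-2| = 0
Tile 7: at (2,0), goal (2,0), distance |2-2|+|0-0| = 0
Tile 5: at (2,1), goal (1,1), distance |2-1|+|1-1| = 1
Tile 8: at (2,2), goal (2,1), distance |2-2|+|2-1| = 1
Sum: 1 + 1 + 0 + 1 + 0 + 0 + 1 + 1 = 5

Answer: 5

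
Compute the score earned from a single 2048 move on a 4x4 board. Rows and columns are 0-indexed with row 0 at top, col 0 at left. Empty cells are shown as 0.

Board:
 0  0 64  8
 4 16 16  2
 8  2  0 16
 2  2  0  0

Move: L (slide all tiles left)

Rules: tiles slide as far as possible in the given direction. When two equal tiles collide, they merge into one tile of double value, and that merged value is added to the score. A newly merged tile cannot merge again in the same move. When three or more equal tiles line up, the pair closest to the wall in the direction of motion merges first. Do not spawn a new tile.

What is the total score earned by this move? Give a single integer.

Slide left:
row 0: [0, 0, 64, 8] -> [64, 8, 0, 0]  score +0 (running 0)
row 1: [4, 16, 16, 2] -> [4, 32, 2, 0]  score +32 (running 32)
row 2: [8, 2, 0, 16] -> [8, 2, 16, 0]  score +0 (running 32)
row 3: [2, 2, 0, 0] -> [4, 0, 0, 0]  score +4 (running 36)
Board after move:
64  8  0  0
 4 32  2  0
 8  2 16  0
 4  0  0  0

Answer: 36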